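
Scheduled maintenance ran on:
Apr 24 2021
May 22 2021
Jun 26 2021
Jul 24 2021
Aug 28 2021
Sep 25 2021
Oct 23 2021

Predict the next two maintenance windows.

All dates are Saturdays, 28, 35, 28, 35, 28, 28 days apart.
Specifically, the 4th Saturday of each month.
4th Saturday of November 2021: Nov 27 2021.
December 2021 — 4th Saturday is Dec 25 2021.

Nov 27 2021, Dec 25 2021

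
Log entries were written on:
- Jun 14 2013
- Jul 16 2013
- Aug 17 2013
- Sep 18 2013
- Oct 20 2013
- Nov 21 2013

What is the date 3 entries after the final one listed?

Feb 25 2014

Every event comes 32 days after the last (32, 32, 32, 32, 32).
Nov 21 2013 + 32 days = Dec 23 2013.
Dec 23 2013 + 32 days = Jan 24 2014.
Jan 24 2014 + 32 days = Feb 25 2014.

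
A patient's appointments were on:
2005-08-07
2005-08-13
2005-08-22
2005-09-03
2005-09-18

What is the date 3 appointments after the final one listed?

2005-11-20

The spacing grows by 3 each time: 6, 9, 12, 15 days.
Next gap: 18 days. 2005-09-18 + 18 days = 2005-10-06.
Next gap: 21 days. 2005-10-06 + 21 days = 2005-10-27.
Next gap: 24 days. 2005-10-27 + 24 days = 2005-11-20.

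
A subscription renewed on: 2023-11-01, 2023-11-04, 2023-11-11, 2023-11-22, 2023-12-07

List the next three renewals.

The spacing grows by 4 each time: 3, 7, 11, 15 days.
Next gap: 19 days. 2023-12-07 + 19 days = 2023-12-26.
Next gap: 23 days. 2023-12-26 + 23 days = 2024-01-18.
Next gap: 27 days. 2024-01-18 + 27 days = 2024-02-14.

2023-12-26, 2024-01-18, 2024-02-14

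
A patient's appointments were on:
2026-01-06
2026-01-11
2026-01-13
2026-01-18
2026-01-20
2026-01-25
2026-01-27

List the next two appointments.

Every event lands on a Tuesday or Sunday (gaps cycle 5, 2, 5, 2, 5, 2).
So the schedule is: every Tuesday and Sunday.
Next Sunday: 2026-02-01.
Next Tuesday: 2026-02-03.

2026-02-01, 2026-02-03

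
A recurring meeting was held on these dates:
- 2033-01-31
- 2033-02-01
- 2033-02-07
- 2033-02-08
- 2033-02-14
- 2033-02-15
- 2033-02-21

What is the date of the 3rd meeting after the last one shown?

Gaps: 1, 6, 1, 6, 1, 6 days — not constant, but cyclic with period 2.
The events fall on every Monday and Tuesday.
The following Tuesday is 2033-02-22.
The following Monday is 2033-02-28.
The following Tuesday is 2033-03-01.

2033-03-01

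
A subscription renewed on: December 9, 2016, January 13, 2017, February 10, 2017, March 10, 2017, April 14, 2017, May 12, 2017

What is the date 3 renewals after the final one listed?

Gaps: 35, 28, 28, 35, 28 days — a mix of 28 and 35. Every date is a Friday.
Each is the 2nd Friday of its month.
June 2017 — 2nd Friday is June 9, 2017.
July 2017 — 2nd Friday is July 14, 2017.
August 2017 — 2nd Friday is August 11, 2017.

August 11, 2017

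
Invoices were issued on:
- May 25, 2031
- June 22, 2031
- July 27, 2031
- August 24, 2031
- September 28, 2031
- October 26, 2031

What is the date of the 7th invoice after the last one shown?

These are Sundays at 28- or 35-day spacing (28, 35, 28, 35, 28).
The pattern: 4th Sunday of the month.
November 2031 — 4th Sunday is November 23, 2031.
4th Sunday of December 2031: December 28, 2031.
4th Sunday of January 2032: January 25, 2032.
February 2032 — 4th Sunday is February 22, 2032.
March 2032 — 4th Sunday is March 28, 2032.
4th Sunday of April 2032: April 25, 2032.
May 2032 — 4th Sunday is May 23, 2032.

May 23, 2032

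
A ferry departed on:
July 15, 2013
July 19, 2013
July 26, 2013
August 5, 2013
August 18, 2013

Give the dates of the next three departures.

Gaps: 4, 7, 10, 13 days — each gap is 3 larger than the previous one.
Next gap: 16 days. August 18, 2013 + 16 days = September 3, 2013.
Next gap: 19 days. September 3, 2013 + 19 days = September 22, 2013.
Next gap: 22 days. September 22, 2013 + 22 days = October 14, 2013.

September 3, 2013; September 22, 2013; October 14, 2013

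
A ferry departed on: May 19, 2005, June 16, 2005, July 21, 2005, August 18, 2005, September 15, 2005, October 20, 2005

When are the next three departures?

These are Thursdays at 28- or 35-day spacing (28, 35, 28, 28, 35).
The pattern: 3rd Thursday of the month.
3rd Thursday of November 2005: November 17, 2005.
3rd Thursday of December 2005: December 15, 2005.
January 2006 — 3rd Thursday is January 19, 2006.

November 17, 2005; December 15, 2005; January 19, 2006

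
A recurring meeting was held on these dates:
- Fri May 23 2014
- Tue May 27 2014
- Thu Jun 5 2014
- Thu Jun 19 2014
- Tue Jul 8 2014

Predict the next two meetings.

Fri Aug 1 2014, Sat Aug 30 2014

The spacing grows by 5 each time: 4, 9, 14, 19 days.
Next gap: 24 days. Tue Jul 8 2014 + 24 days = Fri Aug 1 2014.
Next gap: 29 days. Fri Aug 1 2014 + 29 days = Sat Aug 30 2014.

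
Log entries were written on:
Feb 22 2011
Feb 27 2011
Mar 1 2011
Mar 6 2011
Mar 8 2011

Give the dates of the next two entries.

Mar 13 2011, Mar 15 2011

Gaps: 5, 2, 5, 2 days — not constant, but cyclic with period 2.
The events fall on every Tuesday and Sunday.
The following Sunday is Mar 13 2011.
Next Tuesday: Mar 15 2011.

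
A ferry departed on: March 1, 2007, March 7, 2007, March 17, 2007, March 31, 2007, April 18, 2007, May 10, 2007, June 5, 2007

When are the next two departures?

The spacing grows by 4 each time: 6, 10, 14, 18, 22, 26 days.
Next gap: 30 days. June 5, 2007 + 30 days = July 5, 2007.
Next gap: 34 days. July 5, 2007 + 34 days = August 8, 2007.

July 5, 2007; August 8, 2007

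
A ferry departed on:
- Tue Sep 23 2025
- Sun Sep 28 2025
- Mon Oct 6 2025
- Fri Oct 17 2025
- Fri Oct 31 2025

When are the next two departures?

Mon Nov 17 2025, Sun Dec 7 2025

Intervals are 5, 8, 11, 14 days — an arithmetic progression with common difference 3.
Next gap: 17 days. Fri Oct 31 2025 + 17 days = Mon Nov 17 2025.
Next gap: 20 days. Mon Nov 17 2025 + 20 days = Sun Dec 7 2025.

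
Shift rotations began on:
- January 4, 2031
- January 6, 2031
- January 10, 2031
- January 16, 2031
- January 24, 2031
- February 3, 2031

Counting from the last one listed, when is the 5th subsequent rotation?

The spacing grows by 2 each time: 2, 4, 6, 8, 10 days.
Next gap: 12 days. February 3, 2031 + 12 days = February 15, 2031.
Next gap: 14 days. February 15, 2031 + 14 days = March 1, 2031.
Next gap: 16 days. March 1, 2031 + 16 days = March 17, 2031.
Next gap: 18 days. March 17, 2031 + 18 days = April 4, 2031.
Next gap: 20 days. April 4, 2031 + 20 days = April 24, 2031.

April 24, 2031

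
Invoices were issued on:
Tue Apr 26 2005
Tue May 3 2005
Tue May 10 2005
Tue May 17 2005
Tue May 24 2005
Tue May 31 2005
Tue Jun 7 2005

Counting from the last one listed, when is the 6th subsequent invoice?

Tue Jul 19 2005

The spacing is 7, 7, 7, 7, 7, 7 days — always 7 days.
Tue Jun 7 2005 + 7 days = Tue Jun 14 2005.
Tue Jun 14 2005 + 7 days = Tue Jun 21 2005.
Tue Jun 21 2005 + 7 days = Tue Jun 28 2005.
Tue Jun 28 2005 + 7 days = Tue Jul 5 2005.
Tue Jul 5 2005 + 7 days = Tue Jul 12 2005.
Tue Jul 12 2005 + 7 days = Tue Jul 19 2005.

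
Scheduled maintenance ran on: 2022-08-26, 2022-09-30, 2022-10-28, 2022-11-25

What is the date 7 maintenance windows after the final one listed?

2023-06-30

All Fridays; the gaps (35, 28, 28) vary with month length.
This is the last Friday of each month.
Last Friday of December 2022: 2022-12-30.
January 2023 ends with Friday 2023-01-27.
Last Friday of February 2023: 2023-02-24.
Last Friday of March 2023: 2023-03-31.
Last Friday of April 2023: 2023-04-28.
Last Friday of May 2023: 2023-05-26.
June 2023 ends with Friday 2023-06-30.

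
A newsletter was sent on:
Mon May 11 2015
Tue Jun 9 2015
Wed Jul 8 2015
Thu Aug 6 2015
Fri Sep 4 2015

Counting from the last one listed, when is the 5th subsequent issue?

Every event comes 29 days after the last (29, 29, 29, 29).
Fri Sep 4 2015 + 29 days = Sat Oct 3 2015.
Sat Oct 3 2015 + 29 days = Sun Nov 1 2015.
Sun Nov 1 2015 + 29 days = Mon Nov 30 2015.
Mon Nov 30 2015 + 29 days = Tue Dec 29 2015.
Tue Dec 29 2015 + 29 days = Wed Jan 27 2016.

Wed Jan 27 2016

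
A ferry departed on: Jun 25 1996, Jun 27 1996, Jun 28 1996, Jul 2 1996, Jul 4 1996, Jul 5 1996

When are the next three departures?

Every event lands on a Tuesday or Thursday or Friday (gaps cycle 2, 1, 4, 2, 1).
So the schedule is: every Tuesday, Thursday and Friday.
The following Tuesday is Jul 9 1996.
The following Thursday is Jul 11 1996.
The following Friday is Jul 12 1996.

Jul 9 1996, Jul 11 1996, Jul 12 1996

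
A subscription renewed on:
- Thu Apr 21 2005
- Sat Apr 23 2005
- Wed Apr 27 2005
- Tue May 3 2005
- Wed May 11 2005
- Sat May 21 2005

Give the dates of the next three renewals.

Intervals are 2, 4, 6, 8, 10 days — an arithmetic progression with common difference 2.
Next gap: 12 days. Sat May 21 2005 + 12 days = Thu Jun 2 2005.
Next gap: 14 days. Thu Jun 2 2005 + 14 days = Thu Jun 16 2005.
Next gap: 16 days. Thu Jun 16 2005 + 16 days = Sat Jul 2 2005.

Thu Jun 2 2005, Thu Jun 16 2005, Sat Jul 2 2005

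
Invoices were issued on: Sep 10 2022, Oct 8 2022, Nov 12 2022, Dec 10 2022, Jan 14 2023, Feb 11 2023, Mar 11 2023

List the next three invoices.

Gaps: 28, 35, 28, 35, 28, 28 days — a mix of 28 and 35. Every date is a Saturday.
Each is the 2nd Saturday of its month.
2nd Saturday of April 2023: Apr 8 2023.
May 2023 — 2nd Saturday is May 13 2023.
June 2023 — 2nd Saturday is Jun 10 2023.

Apr 8 2023, May 13 2023, Jun 10 2023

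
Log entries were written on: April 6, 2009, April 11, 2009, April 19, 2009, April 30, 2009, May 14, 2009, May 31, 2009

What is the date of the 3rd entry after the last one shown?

Gaps: 5, 8, 11, 14, 17 days — each gap is 3 larger than the previous one.
Next gap: 20 days. May 31, 2009 + 20 days = June 20, 2009.
Next gap: 23 days. June 20, 2009 + 23 days = July 13, 2009.
Next gap: 26 days. July 13, 2009 + 26 days = August 8, 2009.

August 8, 2009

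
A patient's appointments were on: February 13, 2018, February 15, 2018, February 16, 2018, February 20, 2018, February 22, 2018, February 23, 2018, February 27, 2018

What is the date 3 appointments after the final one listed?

The gap pattern 2, 1, 4, 2, 1, 4 repeats every 3 events.
These are the Tuesdays, Thursdays and Fridays of each week.
The following Thursday is March 1, 2018.
The following Friday is March 2, 2018.
The following Tuesday is March 6, 2018.

March 6, 2018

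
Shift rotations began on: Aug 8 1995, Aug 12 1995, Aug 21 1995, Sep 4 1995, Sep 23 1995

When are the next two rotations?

Intervals are 4, 9, 14, 19 days — an arithmetic progression with common difference 5.
Next gap: 24 days. Sep 23 1995 + 24 days = Oct 17 1995.
Next gap: 29 days. Oct 17 1995 + 29 days = Nov 15 1995.

Oct 17 1995, Nov 15 1995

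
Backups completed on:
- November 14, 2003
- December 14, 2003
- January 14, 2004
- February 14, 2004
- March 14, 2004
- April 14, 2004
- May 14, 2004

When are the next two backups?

June 14, 2004; July 14, 2004

Gaps: 30, 31, 31, 29, 31, 30 days — not constant. Every event is on the 14th of the month.
Pattern: the 14th of each month.
June 2004: June 14, 2004.
July 2004: July 14, 2004.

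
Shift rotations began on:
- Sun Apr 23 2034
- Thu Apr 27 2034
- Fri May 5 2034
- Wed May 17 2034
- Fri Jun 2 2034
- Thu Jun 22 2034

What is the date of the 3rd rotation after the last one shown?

Thu Sep 14 2034

The spacing grows by 4 each time: 4, 8, 12, 16, 20 days.
Next gap: 24 days. Thu Jun 22 2034 + 24 days = Sun Jul 16 2034.
Next gap: 28 days. Sun Jul 16 2034 + 28 days = Sun Aug 13 2034.
Next gap: 32 days. Sun Aug 13 2034 + 32 days = Thu Sep 14 2034.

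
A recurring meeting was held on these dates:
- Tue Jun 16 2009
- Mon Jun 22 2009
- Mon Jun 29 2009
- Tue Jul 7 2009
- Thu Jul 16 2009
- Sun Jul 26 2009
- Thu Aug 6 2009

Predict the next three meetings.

Tue Aug 18 2009, Mon Aug 31 2009, Mon Sep 14 2009

The spacing grows by 1 each time: 6, 7, 8, 9, 10, 11 days.
Next gap: 12 days. Thu Aug 6 2009 + 12 days = Tue Aug 18 2009.
Next gap: 13 days. Tue Aug 18 2009 + 13 days = Mon Aug 31 2009.
Next gap: 14 days. Mon Aug 31 2009 + 14 days = Mon Sep 14 2009.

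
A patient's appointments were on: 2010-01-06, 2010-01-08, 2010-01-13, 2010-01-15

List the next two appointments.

Gaps: 2, 5, 2 days — not constant, but cyclic with period 2.
The events fall on every Wednesday and Friday.
Next Wednesday: 2010-01-20.
The following Friday is 2010-01-22.

2010-01-20, 2010-01-22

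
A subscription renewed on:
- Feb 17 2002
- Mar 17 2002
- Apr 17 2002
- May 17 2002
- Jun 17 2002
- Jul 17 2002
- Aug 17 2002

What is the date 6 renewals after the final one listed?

The day-of-month is always 17 (28, 31, 30, 31, 30, 31 days between events).
So this recurs on the 17th of each month.
September 2002: Sep 17 2002.
Next: October 2002 → Oct 17 2002.
November 2002: Nov 17 2002.
December 2002: Dec 17 2002.
Next: January 2003 → Jan 17 2003.
Next: February 2003 → Feb 17 2003.

Feb 17 2003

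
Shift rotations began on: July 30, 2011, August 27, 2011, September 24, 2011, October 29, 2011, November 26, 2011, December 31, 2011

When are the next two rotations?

All Saturdays; the gaps (28, 28, 35, 28, 35) vary with month length.
This is the last Saturday of each month.
January 2012 ends with Saturday January 28, 2012.
Last Saturday of February 2012: February 25, 2012.

January 28, 2012; February 25, 2012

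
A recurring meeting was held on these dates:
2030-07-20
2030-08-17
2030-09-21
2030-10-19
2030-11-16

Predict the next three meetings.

2030-12-21, 2031-01-18, 2031-02-15

All dates are Saturdays, 28, 35, 28, 28 days apart.
Specifically, the 3rd Saturday of each month.
3rd Saturday of December 2030: 2030-12-21.
3rd Saturday of January 2031: 2031-01-18.
3rd Saturday of February 2031: 2031-02-15.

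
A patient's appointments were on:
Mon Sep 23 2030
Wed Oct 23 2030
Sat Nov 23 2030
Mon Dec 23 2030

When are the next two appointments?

Thu Jan 23 2031, Sun Feb 23 2031

Gaps: 30, 31, 30 days — not constant. Every event is on the 23rd of the month.
Pattern: the 23rd of each month.
Next: January 2031 → Thu Jan 23 2031.
Next: February 2031 → Sun Feb 23 2031.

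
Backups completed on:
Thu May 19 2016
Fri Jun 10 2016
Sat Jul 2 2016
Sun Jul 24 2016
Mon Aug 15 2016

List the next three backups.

Tue Sep 6 2016, Wed Sep 28 2016, Thu Oct 20 2016

Gaps between consecutive events: 22, 22, 22, 22 days — a constant 22-day interval.
Mon Aug 15 2016 + 22 days = Tue Sep 6 2016.
Tue Sep 6 2016 + 22 days = Wed Sep 28 2016.
Wed Sep 28 2016 + 22 days = Thu Oct 20 2016.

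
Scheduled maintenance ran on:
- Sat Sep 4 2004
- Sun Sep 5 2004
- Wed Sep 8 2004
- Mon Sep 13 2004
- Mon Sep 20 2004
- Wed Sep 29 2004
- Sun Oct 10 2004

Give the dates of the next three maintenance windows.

Gaps: 1, 3, 5, 7, 9, 11 days — each gap is 2 larger than the previous one.
Next gap: 13 days. Sun Oct 10 2004 + 13 days = Sat Oct 23 2004.
Next gap: 15 days. Sat Oct 23 2004 + 15 days = Sun Nov 7 2004.
Next gap: 17 days. Sun Nov 7 2004 + 17 days = Wed Nov 24 2004.

Sat Oct 23 2004, Sun Nov 7 2004, Wed Nov 24 2004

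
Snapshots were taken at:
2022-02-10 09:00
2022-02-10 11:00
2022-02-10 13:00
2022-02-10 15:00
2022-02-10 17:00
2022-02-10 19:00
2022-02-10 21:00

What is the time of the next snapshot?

2022-02-10 23:00

Gaps: 2, 2, 2, 2, 2, 2 hours — each event is 2 hours after the previous one.
2022-02-10 21:00 + 2 h = 2022-02-10 23:00.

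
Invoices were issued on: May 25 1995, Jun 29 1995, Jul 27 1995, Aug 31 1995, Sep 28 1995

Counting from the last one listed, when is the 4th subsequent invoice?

Every date is a Thursday; gaps 35, 28, 35, 28 days.
Each is the last Thursday of its month (at least one falls on the 29th or later, ruling out '4th Thursday').
October 1995 ends with Thursday Oct 26 1995.
November 1995 ends with Thursday Nov 30 1995.
December 1995 ends with Thursday Dec 28 1995.
Last Thursday of January 1996: Jan 25 1996.

Jan 25 1996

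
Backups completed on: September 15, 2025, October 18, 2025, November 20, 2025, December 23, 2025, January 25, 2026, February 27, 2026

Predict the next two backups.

Gaps between consecutive events: 33, 33, 33, 33, 33 days — a constant 33-day interval.
February 27, 2026 + 33 days = April 1, 2026.
April 1, 2026 + 33 days = May 4, 2026.

April 1, 2026; May 4, 2026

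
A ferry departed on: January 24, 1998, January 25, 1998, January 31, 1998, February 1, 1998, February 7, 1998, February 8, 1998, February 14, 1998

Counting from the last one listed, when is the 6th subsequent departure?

The gap pattern 1, 6, 1, 6, 1, 6 repeats every 2 events.
These are the Saturdays and Sundays of each week.
Next Sunday: February 15, 1998.
The following Saturday is February 21, 1998.
The following Sunday is February 22, 1998.
The following Saturday is February 28, 1998.
Next Sunday: March 1, 1998.
Next Saturday: March 7, 1998.

March 7, 1998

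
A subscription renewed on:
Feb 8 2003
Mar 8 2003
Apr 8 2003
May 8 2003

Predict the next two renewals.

Jun 8 2003, Jul 8 2003

Gaps: 28, 31, 30 days — not constant. Every event is on the 8th of the month.
Pattern: the 8th of each month.
Next: June 2003 → Jun 8 2003.
July 2003: Jul 8 2003.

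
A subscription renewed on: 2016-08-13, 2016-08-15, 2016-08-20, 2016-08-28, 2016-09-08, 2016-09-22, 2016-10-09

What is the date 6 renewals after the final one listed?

Intervals are 2, 5, 8, 11, 14, 17 days — an arithmetic progression with common difference 3.
Next gap: 20 days. 2016-10-09 + 20 days = 2016-10-29.
Next gap: 23 days. 2016-10-29 + 23 days = 2016-11-21.
Next gap: 26 days. 2016-11-21 + 26 days = 2016-12-17.
Next gap: 29 days. 2016-12-17 + 29 days = 2017-01-15.
Next gap: 32 days. 2017-01-15 + 32 days = 2017-02-16.
Next gap: 35 days. 2017-02-16 + 35 days = 2017-03-23.

2017-03-23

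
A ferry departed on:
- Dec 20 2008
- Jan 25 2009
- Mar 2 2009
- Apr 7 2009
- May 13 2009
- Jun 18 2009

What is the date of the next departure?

Gaps between consecutive events: 36, 36, 36, 36, 36 days — a constant 36-day interval.
Jun 18 2009 + 36 days = Jul 24 2009.

Jul 24 2009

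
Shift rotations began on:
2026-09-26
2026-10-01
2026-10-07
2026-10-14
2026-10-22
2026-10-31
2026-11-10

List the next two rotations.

Intervals are 5, 6, 7, 8, 9, 10 days — an arithmetic progression with common difference 1.
Next gap: 11 days. 2026-11-10 + 11 days = 2026-11-21.
Next gap: 12 days. 2026-11-21 + 12 days = 2026-12-03.

2026-11-21, 2026-12-03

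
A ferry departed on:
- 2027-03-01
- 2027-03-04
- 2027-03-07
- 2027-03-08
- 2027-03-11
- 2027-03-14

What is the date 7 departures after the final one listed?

Gaps: 3, 3, 1, 3, 3 days — not constant, but cyclic with period 3.
The events fall on every Monday, Thursday and Sunday.
Next Monday: 2027-03-15.
Next Thursday: 2027-03-18.
The following Sunday is 2027-03-21.
Next Monday: 2027-03-22.
The following Thursday is 2027-03-25.
Next Sunday: 2027-03-28.
The following Monday is 2027-03-29.

2027-03-29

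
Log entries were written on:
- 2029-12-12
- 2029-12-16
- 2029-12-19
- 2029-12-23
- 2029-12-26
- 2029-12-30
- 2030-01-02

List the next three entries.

Gaps: 4, 3, 4, 3, 4, 3 days — not constant, but cyclic with period 2.
The events fall on every Wednesday and Sunday.
The following Sunday is 2030-01-06.
The following Wednesday is 2030-01-09.
The following Sunday is 2030-01-13.

2030-01-06, 2030-01-09, 2030-01-13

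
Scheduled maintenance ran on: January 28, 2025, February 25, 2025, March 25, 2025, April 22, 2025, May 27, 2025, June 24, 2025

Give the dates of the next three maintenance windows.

July 22, 2025; August 26, 2025; September 23, 2025

These are Tuesdays at 28- or 35-day spacing (28, 28, 28, 35, 28).
The pattern: 4th Tuesday of the month.
July 2025 — 4th Tuesday is July 22, 2025.
August 2025 — 4th Tuesday is August 26, 2025.
4th Tuesday of September 2025: September 23, 2025.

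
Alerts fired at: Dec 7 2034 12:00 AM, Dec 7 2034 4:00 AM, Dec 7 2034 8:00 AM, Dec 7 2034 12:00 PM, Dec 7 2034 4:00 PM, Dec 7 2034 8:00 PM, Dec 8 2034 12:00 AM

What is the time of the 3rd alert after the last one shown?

Dec 8 2034 12:00 PM

Spacing: 4, 4, 4, 4, 4, 4 h — constant 4 h.
Dec 8 2034 12:00 AM + 4 h = Dec 8 2034 4:00 AM.
Dec 8 2034 4:00 AM + 4 h = Dec 8 2034 8:00 AM.
Dec 8 2034 8:00 AM + 4 h = Dec 8 2034 12:00 PM.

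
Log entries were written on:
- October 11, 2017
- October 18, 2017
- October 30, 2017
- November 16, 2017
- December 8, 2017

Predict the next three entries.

Gaps: 7, 12, 17, 22 days — each gap is 5 larger than the previous one.
Next gap: 27 days. December 8, 2017 + 27 days = January 4, 2018.
Next gap: 32 days. January 4, 2018 + 32 days = February 5, 2018.
Next gap: 37 days. February 5, 2018 + 37 days = March 14, 2018.

January 4, 2018; February 5, 2018; March 14, 2018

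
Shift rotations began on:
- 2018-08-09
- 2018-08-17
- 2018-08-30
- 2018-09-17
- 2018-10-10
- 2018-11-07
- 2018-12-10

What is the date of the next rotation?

2019-01-17

Gaps: 8, 13, 18, 23, 28, 33 days — each gap is 5 larger than the previous one.
Next gap: 38 days. 2018-12-10 + 38 days = 2019-01-17.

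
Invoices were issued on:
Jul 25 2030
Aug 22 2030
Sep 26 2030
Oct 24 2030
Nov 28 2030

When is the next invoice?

Gaps: 28, 35, 28, 35 days — a mix of 28 and 35. Every date is a Thursday.
Each is the 4th Thursday of its month.
December 2030 — 4th Thursday is Dec 26 2030.

Dec 26 2030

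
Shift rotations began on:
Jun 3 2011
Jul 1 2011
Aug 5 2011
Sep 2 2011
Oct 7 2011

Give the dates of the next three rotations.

All dates are Fridays, 28, 35, 28, 35 days apart.
Specifically, the 1st Friday of each month.
November 2011 — 1st Friday is Nov 4 2011.
December 2011 — 1st Friday is Dec 2 2011.
January 2012 — 1st Friday is Jan 6 2012.

Nov 4 2011, Dec 2 2011, Jan 6 2012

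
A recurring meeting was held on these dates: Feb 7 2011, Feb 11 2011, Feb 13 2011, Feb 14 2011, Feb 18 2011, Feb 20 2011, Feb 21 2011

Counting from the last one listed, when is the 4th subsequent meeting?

Gaps: 4, 2, 1, 4, 2, 1 days — not constant, but cyclic with period 3.
The events fall on every Monday, Friday and Sunday.
The following Friday is Feb 25 2011.
Next Sunday: Feb 27 2011.
Next Monday: Feb 28 2011.
The following Friday is Mar 4 2011.

Mar 4 2011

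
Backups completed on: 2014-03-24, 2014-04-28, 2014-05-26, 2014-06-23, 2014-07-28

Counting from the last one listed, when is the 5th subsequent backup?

2014-12-22

Gaps: 35, 28, 28, 35 days — a mix of 28 and 35. Every date is a Monday.
Each is the 4th Monday of its month.
August 2014 — 4th Monday is 2014-08-25.
September 2014 — 4th Monday is 2014-09-22.
October 2014 — 4th Monday is 2014-10-27.
4th Monday of November 2014: 2014-11-24.
December 2014 — 4th Monday is 2014-12-22.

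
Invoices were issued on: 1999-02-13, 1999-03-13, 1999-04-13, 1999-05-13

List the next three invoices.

1999-06-13, 1999-07-13, 1999-08-13

Each date is the 13th; the gaps (28, 31, 30) track the month lengths.
The rule is the 13th of each month.
Next: June 1999 → 1999-06-13.
July 1999: 1999-07-13.
Next: August 1999 → 1999-08-13.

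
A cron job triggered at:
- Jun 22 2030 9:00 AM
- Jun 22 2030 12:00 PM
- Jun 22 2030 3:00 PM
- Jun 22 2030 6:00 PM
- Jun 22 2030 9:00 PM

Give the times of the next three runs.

The interval is a steady 3 hours (3, 3, 3, 3).
Jun 22 2030 9:00 PM + 3 h = Jun 23 2030 12:00 AM.
Jun 23 2030 12:00 AM + 3 h = Jun 23 2030 3:00 AM.
Jun 23 2030 3:00 AM + 3 h = Jun 23 2030 6:00 AM.

Jun 23 2030 12:00 AM, Jun 23 2030 3:00 AM, Jun 23 2030 6:00 AM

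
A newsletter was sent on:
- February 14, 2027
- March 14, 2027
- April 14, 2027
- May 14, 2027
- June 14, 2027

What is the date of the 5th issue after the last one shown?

November 14, 2027

Each date is the 14th; the gaps (28, 31, 30, 31) track the month lengths.
The rule is the 14th of each month.
July 2027: July 14, 2027.
August 2027: August 14, 2027.
September 2027: September 14, 2027.
Next: October 2027 → October 14, 2027.
November 2027: November 14, 2027.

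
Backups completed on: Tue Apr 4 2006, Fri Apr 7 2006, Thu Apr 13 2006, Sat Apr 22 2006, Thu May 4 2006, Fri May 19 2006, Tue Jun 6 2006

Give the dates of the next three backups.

Gaps: 3, 6, 9, 12, 15, 18 days — each gap is 3 larger than the previous one.
Next gap: 21 days. Tue Jun 6 2006 + 21 days = Tue Jun 27 2006.
Next gap: 24 days. Tue Jun 27 2006 + 24 days = Fri Jul 21 2006.
Next gap: 27 days. Fri Jul 21 2006 + 27 days = Thu Aug 17 2006.

Tue Jun 27 2006, Fri Jul 21 2006, Thu Aug 17 2006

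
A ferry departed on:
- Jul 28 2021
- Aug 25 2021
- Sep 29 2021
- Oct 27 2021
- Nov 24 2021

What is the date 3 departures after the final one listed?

Feb 23 2022

Every date is a Wednesday; gaps 28, 35, 28, 28 days.
Each is the last Wednesday of its month (at least one falls on the 29th or later, ruling out '4th Wednesday').
December 2021 ends with Wednesday Dec 29 2021.
January 2022 ends with Wednesday Jan 26 2022.
Last Wednesday of February 2022: Feb 23 2022.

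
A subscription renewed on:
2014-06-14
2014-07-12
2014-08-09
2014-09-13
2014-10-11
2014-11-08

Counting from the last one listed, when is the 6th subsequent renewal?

These are Saturdays at 28- or 35-day spacing (28, 28, 35, 28, 28).
The pattern: 2nd Saturday of the month.
2nd Saturday of December 2014: 2014-12-13.
2nd Saturday of January 2015: 2015-01-10.
2nd Saturday of February 2015: 2015-02-14.
2nd Saturday of March 2015: 2015-03-14.
April 2015 — 2nd Saturday is 2015-04-11.
2nd Saturday of May 2015: 2015-05-09.

2015-05-09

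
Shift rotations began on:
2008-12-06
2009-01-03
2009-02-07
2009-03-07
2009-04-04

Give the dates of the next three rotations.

All dates are Saturdays, 28, 35, 28, 28 days apart.
Specifically, the 1st Saturday of each month.
May 2009 — 1st Saturday is 2009-05-02.
June 2009 — 1st Saturday is 2009-06-06.
1st Saturday of July 2009: 2009-07-04.

2009-05-02, 2009-06-06, 2009-07-04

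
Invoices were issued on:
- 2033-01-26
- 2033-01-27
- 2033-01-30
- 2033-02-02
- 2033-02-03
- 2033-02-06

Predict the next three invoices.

Every event lands on a Wednesday or Thursday or Sunday (gaps cycle 1, 3, 3, 1, 3).
So the schedule is: every Wednesday, Thursday and Sunday.
Next Wednesday: 2033-02-09.
The following Thursday is 2033-02-10.
Next Sunday: 2033-02-13.

2033-02-09, 2033-02-10, 2033-02-13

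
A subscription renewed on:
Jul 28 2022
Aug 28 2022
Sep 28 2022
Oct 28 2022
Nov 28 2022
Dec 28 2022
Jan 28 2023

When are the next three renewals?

Gaps: 31, 31, 30, 31, 30, 31 days — not constant. Every event is on the 28th of the month.
Pattern: the 28th of each month.
Next: February 2023 → Feb 28 2023.
March 2023: Mar 28 2023.
Next: April 2023 → Apr 28 2023.

Feb 28 2023, Mar 28 2023, Apr 28 2023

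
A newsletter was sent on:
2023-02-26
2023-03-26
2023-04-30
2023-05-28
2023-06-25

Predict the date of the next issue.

2023-07-30

All Sundays; the gaps (28, 35, 28, 28) vary with month length.
This is the last Sunday of each month.
Last Sunday of July 2023: 2023-07-30.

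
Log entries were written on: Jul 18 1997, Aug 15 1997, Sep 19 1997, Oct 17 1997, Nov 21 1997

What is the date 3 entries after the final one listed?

Gaps: 28, 35, 28, 35 days — a mix of 28 and 35. Every date is a Friday.
Each is the 3rd Friday of its month.
December 1997 — 3rd Friday is Dec 19 1997.
3rd Friday of January 1998: Jan 16 1998.
February 1998 — 3rd Friday is Feb 20 1998.

Feb 20 1998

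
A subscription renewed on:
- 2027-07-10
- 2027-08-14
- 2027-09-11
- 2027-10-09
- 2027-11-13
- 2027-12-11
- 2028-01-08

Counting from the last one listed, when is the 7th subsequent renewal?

These are Saturdays at 28- or 35-day spacing (35, 28, 28, 35, 28, 28).
The pattern: 2nd Saturday of the month.
February 2028 — 2nd Saturday is 2028-02-12.
March 2028 — 2nd Saturday is 2028-03-11.
2nd Saturday of April 2028: 2028-04-08.
May 2028 — 2nd Saturday is 2028-05-13.
June 2028 — 2nd Saturday is 2028-06-10.
July 2028 — 2nd Saturday is 2028-07-08.
August 2028 — 2nd Saturday is 2028-08-12.

2028-08-12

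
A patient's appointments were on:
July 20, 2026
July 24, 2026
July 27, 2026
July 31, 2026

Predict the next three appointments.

Every event lands on a Monday or Friday (gaps cycle 4, 3, 4).
So the schedule is: every Monday and Friday.
Next Monday: August 3, 2026.
The following Friday is August 7, 2026.
The following Monday is August 10, 2026.

August 3, 2026; August 7, 2026; August 10, 2026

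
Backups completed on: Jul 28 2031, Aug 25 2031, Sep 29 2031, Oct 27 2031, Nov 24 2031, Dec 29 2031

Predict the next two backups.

These are Mondays with 28, 35, 28, 28, 35-day gaps.
Each is the final Monday of its month — Sep 29 2031 is past the 28th, so '4th Monday' doesn't fit.
January 2032 ends with Monday Jan 26 2032.
February 2032 ends with Monday Feb 23 2032.

Jan 26 2032, Feb 23 2032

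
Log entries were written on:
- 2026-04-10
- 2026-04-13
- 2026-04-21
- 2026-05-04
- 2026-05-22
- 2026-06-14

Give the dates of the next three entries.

Intervals are 3, 8, 13, 18, 23 days — an arithmetic progression with common difference 5.
Next gap: 28 days. 2026-06-14 + 28 days = 2026-07-12.
Next gap: 33 days. 2026-07-12 + 33 days = 2026-08-14.
Next gap: 38 days. 2026-08-14 + 38 days = 2026-09-21.

2026-07-12, 2026-08-14, 2026-09-21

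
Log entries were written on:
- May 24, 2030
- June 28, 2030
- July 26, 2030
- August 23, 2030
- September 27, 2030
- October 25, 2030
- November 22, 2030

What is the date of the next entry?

Gaps: 35, 28, 28, 35, 28, 28 days — a mix of 28 and 35. Every date is a Friday.
Each is the 4th Friday of its month.
4th Friday of December 2030: December 27, 2030.

December 27, 2030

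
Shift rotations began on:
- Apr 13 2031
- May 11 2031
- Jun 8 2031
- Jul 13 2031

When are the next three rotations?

Gaps: 28, 28, 35 days — a mix of 28 and 35. Every date is a Sunday.
Each is the 2nd Sunday of its month.
August 2031 — 2nd Sunday is Aug 10 2031.
2nd Sunday of September 2031: Sep 14 2031.
2nd Sunday of October 2031: Oct 12 2031.

Aug 10 2031, Sep 14 2031, Oct 12 2031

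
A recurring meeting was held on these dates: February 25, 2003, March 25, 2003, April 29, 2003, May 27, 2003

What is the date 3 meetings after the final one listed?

These are Tuesdays with 28, 35, 28-day gaps.
Each is the final Tuesday of its month — April 29, 2003 is past the 28th, so '4th Tuesday' doesn't fit.
June 2003 ends with Tuesday June 24, 2003.
Last Tuesday of July 2003: July 29, 2003.
Last Tuesday of August 2003: August 26, 2003.

August 26, 2003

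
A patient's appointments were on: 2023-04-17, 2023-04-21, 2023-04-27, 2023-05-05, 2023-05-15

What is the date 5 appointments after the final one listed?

2023-08-03

Intervals are 4, 6, 8, 10 days — an arithmetic progression with common difference 2.
Next gap: 12 days. 2023-05-15 + 12 days = 2023-05-27.
Next gap: 14 days. 2023-05-27 + 14 days = 2023-06-10.
Next gap: 16 days. 2023-06-10 + 16 days = 2023-06-26.
Next gap: 18 days. 2023-06-26 + 18 days = 2023-07-14.
Next gap: 20 days. 2023-07-14 + 20 days = 2023-08-03.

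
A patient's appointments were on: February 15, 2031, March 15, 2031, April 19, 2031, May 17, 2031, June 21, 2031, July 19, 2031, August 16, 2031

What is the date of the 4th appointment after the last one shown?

Gaps: 28, 35, 28, 35, 28, 28 days — a mix of 28 and 35. Every date is a Saturday.
Each is the 3rd Saturday of its month.
September 2031 — 3rd Saturday is September 20, 2031.
3rd Saturday of October 2031: October 18, 2031.
November 2031 — 3rd Saturday is November 15, 2031.
3rd Saturday of December 2031: December 20, 2031.

December 20, 2031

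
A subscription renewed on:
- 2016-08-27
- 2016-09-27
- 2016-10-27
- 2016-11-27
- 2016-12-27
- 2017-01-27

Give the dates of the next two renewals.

The day-of-month is always 27 (31, 30, 31, 30, 31 days between events).
So this recurs on the 27th of each month.
February 2017: 2017-02-27.
March 2017: 2017-03-27.

2017-02-27, 2017-03-27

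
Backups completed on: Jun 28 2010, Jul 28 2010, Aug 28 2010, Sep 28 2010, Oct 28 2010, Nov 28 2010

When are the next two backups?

Dec 28 2010, Jan 28 2011

The day-of-month is always 28 (30, 31, 31, 30, 31 days between events).
So this recurs on the 28th of each month.
December 2010: Dec 28 2010.
Next: January 2011 → Jan 28 2011.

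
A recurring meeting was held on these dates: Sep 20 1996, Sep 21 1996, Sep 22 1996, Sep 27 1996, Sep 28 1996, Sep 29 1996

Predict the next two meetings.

Oct 4 1996, Oct 5 1996

The gap pattern 1, 1, 5, 1, 1 repeats every 3 events.
These are the Fridays, Saturdays and Sundays of each week.
The following Friday is Oct 4 1996.
Next Saturday: Oct 5 1996.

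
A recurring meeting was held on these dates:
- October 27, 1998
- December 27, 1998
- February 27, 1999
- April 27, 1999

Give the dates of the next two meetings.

Each date is the 27th; the gaps (61, 62, 59) track the month lengths.
The rule is the 27th of every 2 months.
June 1999: June 27, 1999.
August 1999: August 27, 1999.

June 27, 1999; August 27, 1999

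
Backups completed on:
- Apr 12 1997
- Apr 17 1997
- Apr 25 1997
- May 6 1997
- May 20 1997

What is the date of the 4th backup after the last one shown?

Aug 14 1997

The spacing grows by 3 each time: 5, 8, 11, 14 days.
Next gap: 17 days. May 20 1997 + 17 days = Jun 6 1997.
Next gap: 20 days. Jun 6 1997 + 20 days = Jun 26 1997.
Next gap: 23 days. Jun 26 1997 + 23 days = Jul 19 1997.
Next gap: 26 days. Jul 19 1997 + 26 days = Aug 14 1997.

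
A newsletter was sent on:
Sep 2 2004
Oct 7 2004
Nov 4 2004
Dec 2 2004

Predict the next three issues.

Jan 6 2005, Feb 3 2005, Mar 3 2005

All dates are Thursdays, 35, 28, 28 days apart.
Specifically, the 1st Thursday of each month.
1st Thursday of January 2005: Jan 6 2005.
1st Thursday of February 2005: Feb 3 2005.
March 2005 — 1st Thursday is Mar 3 2005.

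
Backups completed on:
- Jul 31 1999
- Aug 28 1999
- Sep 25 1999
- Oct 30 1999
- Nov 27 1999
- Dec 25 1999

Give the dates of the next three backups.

Jan 29 2000, Feb 26 2000, Mar 25 2000

These are Saturdays with 28, 28, 35, 28, 28-day gaps.
Each is the final Saturday of its month — Jul 31 1999 is past the 28th, so '4th Saturday' doesn't fit.
January 2000 ends with Saturday Jan 29 2000.
Last Saturday of February 2000: Feb 26 2000.
Last Saturday of March 2000: Mar 25 2000.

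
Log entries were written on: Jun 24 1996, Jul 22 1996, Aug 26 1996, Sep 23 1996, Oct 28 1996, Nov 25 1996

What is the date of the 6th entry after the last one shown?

These are Mondays at 28- or 35-day spacing (28, 35, 28, 35, 28).
The pattern: 4th Monday of the month.
December 1996 — 4th Monday is Dec 23 1996.
4th Monday of January 1997: Jan 27 1997.
February 1997 — 4th Monday is Feb 24 1997.
March 1997 — 4th Monday is Mar 24 1997.
April 1997 — 4th Monday is Apr 28 1997.
May 1997 — 4th Monday is May 26 1997.

May 26 1997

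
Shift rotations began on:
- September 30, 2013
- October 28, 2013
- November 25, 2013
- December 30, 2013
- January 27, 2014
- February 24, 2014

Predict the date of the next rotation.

These are Mondays with 28, 28, 35, 28, 28-day gaps.
Each is the final Monday of its month — September 30, 2013 is past the 28th, so '4th Monday' doesn't fit.
Last Monday of March 2014: March 31, 2014.

March 31, 2014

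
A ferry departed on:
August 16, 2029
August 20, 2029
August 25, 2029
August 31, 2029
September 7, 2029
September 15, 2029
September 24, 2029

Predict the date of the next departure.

Intervals are 4, 5, 6, 7, 8, 9 days — an arithmetic progression with common difference 1.
Next gap: 10 days. September 24, 2029 + 10 days = October 4, 2029.

October 4, 2029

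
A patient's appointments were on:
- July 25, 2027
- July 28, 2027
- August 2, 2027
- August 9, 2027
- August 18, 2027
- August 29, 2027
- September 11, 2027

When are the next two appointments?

September 26, 2027; October 13, 2027

The spacing grows by 2 each time: 3, 5, 7, 9, 11, 13 days.
Next gap: 15 days. September 11, 2027 + 15 days = September 26, 2027.
Next gap: 17 days. September 26, 2027 + 17 days = October 13, 2027.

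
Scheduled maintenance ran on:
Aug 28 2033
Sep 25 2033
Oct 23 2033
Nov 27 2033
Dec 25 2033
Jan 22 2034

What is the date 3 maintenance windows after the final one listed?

Gaps: 28, 28, 35, 28, 28 days — a mix of 28 and 35. Every date is a Sunday.
Each is the 4th Sunday of its month.
February 2034 — 4th Sunday is Feb 26 2034.
March 2034 — 4th Sunday is Mar 26 2034.
4th Sunday of April 2034: Apr 23 2034.

Apr 23 2034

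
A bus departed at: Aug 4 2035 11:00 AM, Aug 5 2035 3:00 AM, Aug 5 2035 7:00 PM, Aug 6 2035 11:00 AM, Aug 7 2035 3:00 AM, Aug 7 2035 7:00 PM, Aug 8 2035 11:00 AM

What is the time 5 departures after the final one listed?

Aug 11 2035 7:00 PM

The interval is a steady 16 hours (16, 16, 16, 16, 16, 16).
Aug 8 2035 11:00 AM + 16 h = Aug 9 2035 3:00 AM.
Aug 9 2035 3:00 AM + 16 h = Aug 9 2035 7:00 PM.
Aug 9 2035 7:00 PM + 16 h = Aug 10 2035 11:00 AM.
Aug 10 2035 11:00 AM + 16 h = Aug 11 2035 3:00 AM.
Aug 11 2035 3:00 AM + 16 h = Aug 11 2035 7:00 PM.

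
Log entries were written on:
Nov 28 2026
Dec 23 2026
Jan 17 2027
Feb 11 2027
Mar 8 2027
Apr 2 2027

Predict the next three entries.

Apr 27 2027, May 22 2027, Jun 16 2027

Gaps between consecutive events: 25, 25, 25, 25, 25 days — a constant 25-day interval.
Apr 2 2027 + 25 days = Apr 27 2027.
Apr 27 2027 + 25 days = May 22 2027.
May 22 2027 + 25 days = Jun 16 2027.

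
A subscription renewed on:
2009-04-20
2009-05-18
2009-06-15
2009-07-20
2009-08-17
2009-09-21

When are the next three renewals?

2009-10-19, 2009-11-16, 2009-12-21

These are Mondays at 28- or 35-day spacing (28, 28, 35, 28, 35).
The pattern: 3rd Monday of the month.
3rd Monday of October 2009: 2009-10-19.
3rd Monday of November 2009: 2009-11-16.
3rd Monday of December 2009: 2009-12-21.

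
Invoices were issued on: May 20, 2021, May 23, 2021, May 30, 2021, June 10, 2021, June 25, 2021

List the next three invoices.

July 14, 2021; August 6, 2021; September 2, 2021

Intervals are 3, 7, 11, 15 days — an arithmetic progression with common difference 4.
Next gap: 19 days. June 25, 2021 + 19 days = July 14, 2021.
Next gap: 23 days. July 14, 2021 + 23 days = August 6, 2021.
Next gap: 27 days. August 6, 2021 + 27 days = September 2, 2021.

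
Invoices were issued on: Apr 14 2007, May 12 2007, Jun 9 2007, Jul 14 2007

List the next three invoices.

Gaps: 28, 28, 35 days — a mix of 28 and 35. Every date is a Saturday.
Each is the 2nd Saturday of its month.
2nd Saturday of August 2007: Aug 11 2007.
September 2007 — 2nd Saturday is Sep 8 2007.
October 2007 — 2nd Saturday is Oct 13 2007.

Aug 11 2007, Sep 8 2007, Oct 13 2007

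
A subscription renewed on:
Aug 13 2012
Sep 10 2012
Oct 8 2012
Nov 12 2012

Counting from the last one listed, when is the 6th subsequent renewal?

All dates are Mondays, 28, 28, 35 days apart.
Specifically, the 2nd Monday of each month.
December 2012 — 2nd Monday is Dec 10 2012.
2nd Monday of January 2013: Jan 14 2013.
2nd Monday of February 2013: Feb 11 2013.
March 2013 — 2nd Monday is Mar 11 2013.
April 2013 — 2nd Monday is Apr 8 2013.
May 2013 — 2nd Monday is May 13 2013.

May 13 2013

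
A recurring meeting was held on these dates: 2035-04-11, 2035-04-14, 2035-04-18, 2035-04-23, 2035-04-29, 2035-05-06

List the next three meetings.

2035-05-14, 2035-05-23, 2035-06-02

The spacing grows by 1 each time: 3, 4, 5, 6, 7 days.
Next gap: 8 days. 2035-05-06 + 8 days = 2035-05-14.
Next gap: 9 days. 2035-05-14 + 9 days = 2035-05-23.
Next gap: 10 days. 2035-05-23 + 10 days = 2035-06-02.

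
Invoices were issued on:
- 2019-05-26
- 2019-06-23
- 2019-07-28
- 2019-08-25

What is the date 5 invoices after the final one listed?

2020-01-26

These are Sundays at 28- or 35-day spacing (28, 35, 28).
The pattern: 4th Sunday of the month.
September 2019 — 4th Sunday is 2019-09-22.
4th Sunday of October 2019: 2019-10-27.
4th Sunday of November 2019: 2019-11-24.
4th Sunday of December 2019: 2019-12-22.
4th Sunday of January 2020: 2020-01-26.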